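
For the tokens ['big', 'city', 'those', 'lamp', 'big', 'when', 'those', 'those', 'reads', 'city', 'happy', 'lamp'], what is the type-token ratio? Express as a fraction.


Tokens: 12
Unique types: ('big', 'city', 'happy', 'lamp', 'reads', 'those', 'when') = 7
TTR = 7/12
Already in lowest terms.

7/12


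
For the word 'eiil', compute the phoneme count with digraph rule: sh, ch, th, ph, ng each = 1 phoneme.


Parsing 'eiil' greedily, digraphs first:
  'e' -> vowel phoneme (phonemes so far: 1)
  'i' -> vowel phoneme (phonemes so far: 2)
  'i' -> vowel phoneme (phonemes so far: 3)
  'l' -> consonant phoneme (phonemes so far: 4)
Total phonemes: 4

4


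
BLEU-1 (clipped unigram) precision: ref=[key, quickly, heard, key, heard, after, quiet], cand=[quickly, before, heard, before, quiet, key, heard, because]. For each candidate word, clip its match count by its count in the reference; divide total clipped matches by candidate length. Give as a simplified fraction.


Reference word counts: {'after': 1, 'heard': 2, 'key': 2, 'quickly': 1, 'quiet': 1}
Checking each candidate word (with clipping):
  'quickly' -> in reference (ref count 1, used 1/1) -> match (matches: 1)
  'before' -> not in reference -> no match (matches: 1)
  'heard' -> in reference (ref count 2, used 1/2) -> match (matches: 2)
  'before' -> not in reference -> no match (matches: 2)
  'quiet' -> in reference (ref count 1, used 1/1) -> match (matches: 3)
  'key' -> in reference (ref count 2, used 1/2) -> match (matches: 4)
  'heard' -> in reference (ref count 2, used 2/2) -> match (matches: 5)
  'because' -> not in reference -> no match (matches: 5)
Clipped matches: 5, Candidate length: 8
Precision = 5/8

5/8


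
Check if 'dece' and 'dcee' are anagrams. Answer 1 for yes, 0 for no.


Sort characters of 'dece': 'cdee'
Sort characters of 'dcee': 'cdee'
Sorted forms match -> they ARE anagrams
Result: 1

1


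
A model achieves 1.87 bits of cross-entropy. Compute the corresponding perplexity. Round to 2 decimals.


Perplexity formula: PP = 2^H
H = 1.87
PP = 2^1.87
Decompose: 2^1.87 = 2^1 * 2^0.87
2^1 = 2, 2^0.87 ~ 1.8276629
PP ~ 2 * 1.8276629 = 3.6553258
Rounded to 2 decimals: 3.66

3.66


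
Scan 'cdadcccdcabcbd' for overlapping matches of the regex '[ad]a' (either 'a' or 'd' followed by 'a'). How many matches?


Pattern: [ad]a means either 'a' or 'd' followed by 'a'.
Scanning 'cdadcccdcabcbd' position-by-position:
  Pos 0: window 'cd' -> no
  Pos 1: window 'da' -> MATCH
  Pos 2: window 'ad' -> no
  Pos 3: window 'dc' -> no
  Pos 4: window 'cc' -> no
  Pos 5: window 'cc' -> no
  Pos 6: window 'cd' -> no
  Pos 7: window 'dc' -> no
  Pos 8: window 'ca' -> no
  Pos 9: window 'ab' -> no
  Pos 10: window 'bc' -> no
  Pos 11: window 'cb' -> no
  Pos 12: window 'bd' -> no
  Pos 13: window 'd' -> no
Total matches: 1

1


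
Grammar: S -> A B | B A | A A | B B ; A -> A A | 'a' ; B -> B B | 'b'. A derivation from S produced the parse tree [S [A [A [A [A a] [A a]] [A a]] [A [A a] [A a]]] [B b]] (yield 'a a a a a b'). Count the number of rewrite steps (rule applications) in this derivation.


Every bracketed nonterminal node [X ...] in the tree is produced by exactly one rule application.
Reading the tree off as a leftmost derivation:
  Step 1: S  =>  A B   (applied S -> A B)
  Step 2: A B  =>  A A B   (applied A -> A A)
  Step 3: A A B  =>  A A A B   (applied A -> A A)
  Step 4: A A A B  =>  A A A A B   (applied A -> A A)
  Step 5: A A A A B  =>  a A A A B   (applied A -> a)
  Step 6: a A A A B  =>  a a A A B   (applied A -> a)
  Step 7: a a A A B  =>  a a a A B   (applied A -> a)
  Step 8: a a a A B  =>  a a a A A B   (applied A -> A A)
  Step 9: a a a A A B  =>  a a a a A B   (applied A -> a)
  Step 10: a a a a A B  =>  a a a a a B   (applied A -> a)
  Step 11: a a a a a B  =>  a a a a a b   (applied B -> b)
Final yield: a a a a a b
Total rewrite steps: 11

11


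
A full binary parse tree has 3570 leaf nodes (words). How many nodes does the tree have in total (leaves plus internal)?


Leaf nodes (terminals): 3570
Internal nodes = n - 1 = 3570 - 1 = 3569
Total = leaves + internal = 3570 + 3569 = 7139

7139


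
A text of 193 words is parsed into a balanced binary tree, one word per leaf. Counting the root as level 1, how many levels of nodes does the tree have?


In a balanced binary tree with n leaves the deepest leaf is ceil(log2(n)) edges below the root,
so counting node levels inclusive of root and leaves gives ceil(log2(n)) + 1 levels.
log2(193) = 7.5925
ceil(7.5925) = 8
levels = 8 + 1 = 9

9


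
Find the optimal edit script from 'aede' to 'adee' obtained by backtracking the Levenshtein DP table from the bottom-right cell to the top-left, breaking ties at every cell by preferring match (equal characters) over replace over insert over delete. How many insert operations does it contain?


Edit distance = 2. Backtracking from cell (4, 4) with preference match > replace > insert > delete,
then listing the resulting alignment 'aede' -> 'adee' left to right:
  Step 1: keep 'a'
  Step 2: replace e->d
  Step 3: replace d->e
  Step 4: keep 'e'
Total insertions: 0

0


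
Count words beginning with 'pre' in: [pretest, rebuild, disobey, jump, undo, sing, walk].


Checking each word for prefix 'pre':
  'pretest' -> YES, starts with 'pre' (count: 1)
  'rebuild' -> no (count: 1)
  'disobey' -> no (count: 1)
  'jump' -> no (count: 1)
  'undo' -> no (count: 1)
  'sing' -> no (count: 1)
  'walk' -> no (count: 1)
Total with prefix 'pre': 1

1


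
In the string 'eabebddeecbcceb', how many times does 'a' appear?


Scanning 'eabebddeecbcceb' for 'a':
  Position 1: 'a' -> MATCH (count: 1)
Total occurrences of 'a': 1

1


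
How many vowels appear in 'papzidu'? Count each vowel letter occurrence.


Scanning each character of 'papzidu':
  Position 1: 'p' -> consonant (running count: 0)
  Position 2: 'a' -> vowel (running count: 1)
  Position 3: 'p' -> consonant (running count: 1)
  Position 4: 'z' -> consonant (running count: 1)
  Position 5: 'i' -> vowel (running count: 2)
  Position 6: 'd' -> consonant (running count: 2)
  Position 7: 'u' -> vowel (running count: 3)
Total vowels: 3

3


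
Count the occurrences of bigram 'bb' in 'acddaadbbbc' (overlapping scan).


Scanning 'acddaadbbbc' for bigram 'bb':
  Position 0: 'ac' -> no
  Position 1: 'cd' -> no
  Position 2: 'dd' -> no
  Position 3: 'da' -> no
  Position 4: 'aa' -> no
  Position 5: 'ad' -> no
  Position 6: 'db' -> no
  Position 7: 'bb' -> MATCH
  Position 8: 'bb' -> MATCH
  Position 9: 'bc' -> no
Total matches: 2

2


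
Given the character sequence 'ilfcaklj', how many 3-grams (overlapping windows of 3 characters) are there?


String 'ilfcaklj' has length L = 8.
Number of overlapping n-grams = L - n + 1
Substituting: 8 - 3 + 1 = 6

6


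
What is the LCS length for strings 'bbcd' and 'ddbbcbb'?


DP table for LCS of 'bbcd' and 'ddbbcbb':
       d  d  b  b  c  b  b
    0  0  0  0  0  0  0  0
  b 0  0  0  1  1  1  1  1
  b 0  0  0  1  2  2  2  2
  c 0  0  0  1  2  3  3  3
  d 0  1  1  1  2  3  3  3
LCS: 'bbc'
LCS length = 3

3


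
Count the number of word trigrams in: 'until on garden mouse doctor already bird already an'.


Word trigrams from [9] words:
  Trigram 1: (until on garden)
  Trigram 2: (on garden mouse)
  Trigram 3: (garden mouse doctor)
  Trigram 4: (mouse doctor already)
  Trigram 5: (doctor already bird)
  Trigram 6: (already bird already)
  Trigram 7: (bird already an)
Total word trigrams: 9 - 2 = 7

7


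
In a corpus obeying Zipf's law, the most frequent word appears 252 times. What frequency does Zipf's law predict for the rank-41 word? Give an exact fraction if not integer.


Zipf's law: freq(rank) = f1 / rank
f1 = 252, rank = 41
freq = 252 / 41
GCD(252, 41) = 1
Simplified: 252/41

252/41


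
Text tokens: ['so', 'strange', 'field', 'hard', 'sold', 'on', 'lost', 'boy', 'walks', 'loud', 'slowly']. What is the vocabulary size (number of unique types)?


Listing all tokens and tracking unique types:
  Token 1: 'so' -> NEW (unique so far: 1)
  Token 2: 'strange' -> NEW (unique so far: 2)
  Token 3: 'field' -> NEW (unique so far: 3)
  Token 4: 'hard' -> NEW (unique so far: 4)
  Token 5: 'sold' -> NEW (unique so far: 5)
  Token 6: 'on' -> NEW (unique so far: 6)
  Token 7: 'lost' -> NEW (unique so far: 7)
  Token 8: 'boy' -> NEW (unique so far: 8)
  Token 9: 'walks' -> NEW (unique so far: 9)
  Token 10: 'loud' -> NEW (unique so far: 10)
  Token 11: 'slowly' -> NEW (unique so far: 11)
Unique types: ('boy', 'field', 'hard', 'lost', 'loud', 'on', 'slowly', 'so', 'sold', 'strange', 'walks')
Vocabulary size: 11

11


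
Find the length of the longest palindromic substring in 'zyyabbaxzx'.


Scanning 'zyyabbaxzx' for palindromic substrings.
Substring at positions 3-6: 'abba'.
Check: reverse('abba') = 'abba' -> palindrome confirmed.
Neighbouring characters ('y' / 'x') break symmetry, so it cannot extend further.
No longer palindromic substring exists; longest length = 4

4


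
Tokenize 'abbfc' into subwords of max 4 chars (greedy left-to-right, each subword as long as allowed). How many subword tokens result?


'abbfc' has 5 characters.
Chunking with max size 4:
  Chunk 1: 'abbf' (positions 0-3)
  Chunk 2: 'c' (positions 4-4)
Total chunks: ceil(5 / 4) = 2

2


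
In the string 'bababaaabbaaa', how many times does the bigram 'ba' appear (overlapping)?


Scanning 'bababaaabbaaa' for bigram 'ba':
  Position 0: 'ba' -> MATCH
  Position 1: 'ab' -> no
  Position 2: 'ba' -> MATCH
  Position 3: 'ab' -> no
  Position 4: 'ba' -> MATCH
  Position 5: 'aa' -> no
  Position 6: 'aa' -> no
  Position 7: 'ab' -> no
  Position 8: 'bb' -> no
  Position 9: 'ba' -> MATCH
  Position 10: 'aa' -> no
  Position 11: 'aa' -> no
Total matches: 4

4


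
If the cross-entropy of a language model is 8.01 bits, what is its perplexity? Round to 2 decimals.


Perplexity formula: PP = 2^H
H = 8.01
PP = 2^8.01
Decompose: 2^8.01 = 2^8 * 2^0.01
2^8 = 256, 2^0.01 ~ 1.0069556
PP ~ 256 * 1.0069556 = 257.7806336
Rounded to 2 decimals: 257.78

257.78


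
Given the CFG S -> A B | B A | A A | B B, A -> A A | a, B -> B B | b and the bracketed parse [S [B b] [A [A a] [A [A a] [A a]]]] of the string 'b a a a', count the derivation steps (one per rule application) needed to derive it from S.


Every bracketed nonterminal node [X ...] in the tree is produced by exactly one rule application.
Reading the tree off as a leftmost derivation:
  Step 1: S  =>  B A   (applied S -> B A)
  Step 2: B A  =>  b A   (applied B -> b)
  Step 3: b A  =>  b A A   (applied A -> A A)
  Step 4: b A A  =>  b a A   (applied A -> a)
  Step 5: b a A  =>  b a A A   (applied A -> A A)
  Step 6: b a A A  =>  b a a A   (applied A -> a)
  Step 7: b a a A  =>  b a a a   (applied A -> a)
Final yield: b a a a
Total rewrite steps: 7

7


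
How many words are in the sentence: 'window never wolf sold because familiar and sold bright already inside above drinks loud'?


Counting words by splitting on spaces:
  Word 1: 'window'
  Word 2: 'never'
  Word 3: 'wolf'
  Word 4: 'sold'
  Word 5: 'because'
  Word 6: 'familiar'
  Word 7: 'and'
  Word 8: 'sold'
  Word 9: 'bright'
  Word 10: 'already'
  Word 11: 'inside'
  Word 12: 'above'
  Word 13: 'drinks'
  Word 14: 'loud'
Total words: 14

14


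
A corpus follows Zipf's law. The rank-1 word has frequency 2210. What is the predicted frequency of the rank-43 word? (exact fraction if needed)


Zipf's law: freq(rank) = f1 / rank
f1 = 2210, rank = 43
freq = 2210 / 43
GCD(2210, 43) = 1
Simplified: 2210/43

2210/43


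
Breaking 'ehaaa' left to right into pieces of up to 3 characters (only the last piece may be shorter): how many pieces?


'ehaaa' has 5 characters.
Chunking with max size 3:
  Chunk 1: 'eha' (positions 0-2)
  Chunk 2: 'aa' (positions 3-4)
Total chunks: ceil(5 / 3) = 2

2


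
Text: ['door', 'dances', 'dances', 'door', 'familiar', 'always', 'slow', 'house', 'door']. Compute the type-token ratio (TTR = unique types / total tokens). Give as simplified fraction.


Tokens: 9
Unique types: ('always', 'dances', 'door', 'familiar', 'house', 'slow') = 6
TTR = 6/9
Simplify: divide both by 3 -> 2/3
TTR = 2/3

2/3


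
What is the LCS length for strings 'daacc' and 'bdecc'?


DP table for LCS of 'daacc' and 'bdecc':
       b  d  e  c  c
    0  0  0  0  0  0
  d 0  0  1  1  1  1
  a 0  0  1  1  1  1
  a 0  0  1  1  1  1
  c 0  0  1  1  2  2
  c 0  0  1  1  2  3
LCS: 'dcc'
LCS length = 3

3


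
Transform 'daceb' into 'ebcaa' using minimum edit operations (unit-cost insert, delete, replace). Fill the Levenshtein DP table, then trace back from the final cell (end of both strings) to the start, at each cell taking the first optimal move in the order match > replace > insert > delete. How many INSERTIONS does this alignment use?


Edit distance = 4. Backtracking from cell (5, 5) with preference match > replace > insert > delete,
then listing the resulting alignment 'daceb' -> 'ebcaa' left to right:
  Step 1: replace d->e
  Step 2: replace a->b
  Step 3: keep 'c'
  Step 4: replace e->a
  Step 5: replace b->a
Total insertions: 0

0


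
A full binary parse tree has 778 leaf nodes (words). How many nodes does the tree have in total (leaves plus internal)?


Leaf nodes (terminals): 778
Internal nodes = n - 1 = 778 - 1 = 777
Total = leaves + internal = 778 + 777 = 1555

1555


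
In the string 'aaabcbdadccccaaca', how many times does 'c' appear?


Scanning 'aaabcbdadccccaaca' for 'c':
  Position 4: 'c' -> MATCH (count: 1)
  Position 9: 'c' -> MATCH (count: 2)
  Position 10: 'c' -> MATCH (count: 3)
  Position 11: 'c' -> MATCH (count: 4)
  Position 12: 'c' -> MATCH (count: 5)
  Position 15: 'c' -> MATCH (count: 6)
Total occurrences of 'c': 6

6


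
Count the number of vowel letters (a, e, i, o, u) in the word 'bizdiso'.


Scanning each character of 'bizdiso':
  Position 1: 'b' -> consonant (running count: 0)
  Position 2: 'i' -> vowel (running count: 1)
  Position 3: 'z' -> consonant (running count: 1)
  Position 4: 'd' -> consonant (running count: 1)
  Position 5: 'i' -> vowel (running count: 2)
  Position 6: 's' -> consonant (running count: 2)
  Position 7: 'o' -> vowel (running count: 3)
Total vowels: 3

3


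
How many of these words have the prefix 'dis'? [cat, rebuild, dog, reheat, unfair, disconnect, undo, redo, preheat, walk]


Checking each word for prefix 'dis':
  'cat' -> no (count: 0)
  'rebuild' -> no (count: 0)
  'dog' -> no (count: 0)
  'reheat' -> no (count: 0)
  'unfair' -> no (count: 0)
  'disconnect' -> YES, starts with 'dis' (count: 1)
  'undo' -> no (count: 1)
  'redo' -> no (count: 1)
  'preheat' -> no (count: 1)
  'walk' -> no (count: 1)
Total with prefix 'dis': 1

1


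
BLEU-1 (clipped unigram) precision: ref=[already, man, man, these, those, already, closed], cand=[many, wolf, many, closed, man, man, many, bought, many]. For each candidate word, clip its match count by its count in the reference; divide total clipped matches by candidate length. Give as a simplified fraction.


Reference word counts: {'already': 2, 'closed': 1, 'man': 2, 'these': 1, 'those': 1}
Checking each candidate word (with clipping):
  'many' -> not in reference -> no match (matches: 0)
  'wolf' -> not in reference -> no match (matches: 0)
  'many' -> not in reference -> no match (matches: 0)
  'closed' -> in reference (ref count 1, used 1/1) -> match (matches: 1)
  'man' -> in reference (ref count 2, used 1/2) -> match (matches: 2)
  'man' -> in reference (ref count 2, used 2/2) -> match (matches: 3)
  'many' -> not in reference -> no match (matches: 3)
  'bought' -> not in reference -> no match (matches: 3)
  'many' -> not in reference -> no match (matches: 3)
Clipped matches: 3, Candidate length: 9
Precision = 3/9 = 1/3

1/3


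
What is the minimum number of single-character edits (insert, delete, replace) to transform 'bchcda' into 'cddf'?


Building DP table for s1='bchcda' (len 6) and s2='cddf' (len 4):
       c  d  d  f
    0  1  2  3  4
  b 1  1  2  3  4
  c 2  1  2  3  4
  h 3  2  2  3  4
  c 4  3  3  3  4
  d 5  4  3  3  4
  a 6  5  4  4  4
Edit distance = dp[6][4] = 4

4


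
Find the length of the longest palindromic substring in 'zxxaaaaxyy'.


Scanning 'zxxaaaaxyy' for palindromic substrings.
Substring at positions 2-7: 'xaaaax'.
Check: reverse('xaaaax') = 'xaaaax' -> palindrome confirmed.
Neighbouring characters ('x' / 'y') break symmetry, so it cannot extend further.
No longer palindromic substring exists; longest length = 6

6


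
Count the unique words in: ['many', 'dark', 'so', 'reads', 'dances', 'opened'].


Listing all tokens and tracking unique types:
  Token 1: 'many' -> NEW (unique so far: 1)
  Token 2: 'dark' -> NEW (unique so far: 2)
  Token 3: 'so' -> NEW (unique so far: 3)
  Token 4: 'reads' -> NEW (unique so far: 4)
  Token 5: 'dances' -> NEW (unique so far: 5)
  Token 6: 'opened' -> NEW (unique so far: 6)
Unique types: ('dances', 'dark', 'many', 'opened', 'reads', 'so')
Vocabulary size: 6

6


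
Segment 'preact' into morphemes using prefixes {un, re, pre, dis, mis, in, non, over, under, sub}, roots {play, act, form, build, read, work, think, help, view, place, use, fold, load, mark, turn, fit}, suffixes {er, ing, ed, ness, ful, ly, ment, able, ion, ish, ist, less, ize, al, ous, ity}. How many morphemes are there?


Segmenting 'preact' against the inventory:
  'pre' -> prefix (morpheme 1)
  'act' -> root (morpheme 2)
Total morphemes: 2

2


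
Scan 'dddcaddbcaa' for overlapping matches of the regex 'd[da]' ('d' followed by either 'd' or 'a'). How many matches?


Pattern: d[da] means 'd' followed by either 'd' or 'a'.
Scanning 'dddcaddbcaa' position-by-position:
  Pos 0: window 'dd' -> MATCH
  Pos 1: window 'dd' -> MATCH
  Pos 2: window 'dc' -> no
  Pos 3: window 'ca' -> no
  Pos 4: window 'ad' -> no
  Pos 5: window 'dd' -> MATCH
  Pos 6: window 'db' -> no
  Pos 7: window 'bc' -> no
  Pos 8: window 'ca' -> no
  Pos 9: window 'aa' -> no
  Pos 10: window 'a' -> no
Total matches: 3

3


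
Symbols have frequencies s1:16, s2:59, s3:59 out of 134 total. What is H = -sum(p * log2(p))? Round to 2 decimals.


Computing entropy H = -sum(p_i * log2(p_i)):
  s1: p = 16/134 = 0.1194, -p*log2(p) = 0.3661
  s2: p = 59/134 = 0.4403, -p*log2(p) = 0.5211
  s3: p = 59/134 = 0.4403, -p*log2(p) = 0.5211
H = sum of terms = 1.4083
Rounded to 2 decimals: 1.41

1.41


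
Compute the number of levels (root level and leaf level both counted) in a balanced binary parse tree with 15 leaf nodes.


In a balanced binary tree with n leaves the deepest leaf is ceil(log2(n)) edges below the root,
so counting node levels inclusive of root and leaves gives ceil(log2(n)) + 1 levels.
log2(15) = 3.9069
ceil(3.9069) = 4
levels = 4 + 1 = 5

5


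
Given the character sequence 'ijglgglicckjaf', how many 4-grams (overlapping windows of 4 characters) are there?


String 'ijglgglicckjaf' has length L = 14.
Number of overlapping n-grams = L - n + 1
Substituting: 14 - 4 + 1 = 11

11


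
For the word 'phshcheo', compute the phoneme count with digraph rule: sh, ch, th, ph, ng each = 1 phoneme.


Parsing 'phshcheo' greedily, digraphs first:
  'ph' -> digraph (1 consonant phoneme) (phonemes so far: 1)
  'sh' -> digraph (1 consonant phoneme) (phonemes so far: 2)
  'ch' -> digraph (1 consonant phoneme) (phonemes so far: 3)
  'e' -> vowel phoneme (phonemes so far: 4)
  'o' -> vowel phoneme (phonemes so far: 5)
Total phonemes: 5

5


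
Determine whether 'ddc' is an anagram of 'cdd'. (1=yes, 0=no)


Sort characters of 'ddc': 'cdd'
Sort characters of 'cdd': 'cdd'
Sorted forms match -> they ARE anagrams
Result: 1

1


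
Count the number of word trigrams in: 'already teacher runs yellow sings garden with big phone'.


Word trigrams from [9] words:
  Trigram 1: (already teacher runs)
  Trigram 2: (teacher runs yellow)
  Trigram 3: (runs yellow sings)
  Trigram 4: (yellow sings garden)
  Trigram 5: (sings garden with)
  Trigram 6: (garden with big)
  Trigram 7: (with big phone)
Total word trigrams: 9 - 2 = 7

7


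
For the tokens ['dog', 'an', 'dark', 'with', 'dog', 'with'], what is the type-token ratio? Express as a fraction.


Tokens: 6
Unique types: ('an', 'dark', 'dog', 'with') = 4
TTR = 4/6
Simplify: divide both by 2 -> 2/3
TTR = 2/3

2/3


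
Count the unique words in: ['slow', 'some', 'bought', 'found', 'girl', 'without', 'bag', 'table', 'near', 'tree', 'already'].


Listing all tokens and tracking unique types:
  Token 1: 'slow' -> NEW (unique so far: 1)
  Token 2: 'some' -> NEW (unique so far: 2)
  Token 3: 'bought' -> NEW (unique so far: 3)
  Token 4: 'found' -> NEW (unique so far: 4)
  Token 5: 'girl' -> NEW (unique so far: 5)
  Token 6: 'without' -> NEW (unique so far: 6)
  Token 7: 'bag' -> NEW (unique so far: 7)
  Token 8: 'table' -> NEW (unique so far: 8)
  Token 9: 'near' -> NEW (unique so far: 9)
  Token 10: 'tree' -> NEW (unique so far: 10)
  Token 11: 'already' -> NEW (unique so far: 11)
Unique types: ('already', 'bag', 'bought', 'found', 'girl', 'near', 'slow', 'some', 'table', 'tree', 'without')
Vocabulary size: 11

11


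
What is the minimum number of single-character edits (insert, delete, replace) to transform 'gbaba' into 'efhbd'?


Building DP table for s1='gbaba' (len 5) and s2='efhbd' (len 5):
       e  f  h  b  d
    0  1  2  3  4  5
  g 1  1  2  3  4  5
  b 2  2  2  3  3  4
  a 3  3  3  3  4  4
  b 4  4  4  4  3  4
  a 5  5  5  5  4  4
Edit distance = dp[5][5] = 4

4


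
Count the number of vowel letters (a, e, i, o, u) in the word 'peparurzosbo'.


Scanning each character of 'peparurzosbo':
  Position 1: 'p' -> consonant (running count: 0)
  Position 2: 'e' -> vowel (running count: 1)
  Position 3: 'p' -> consonant (running count: 1)
  Position 4: 'a' -> vowel (running count: 2)
  Position 5: 'r' -> consonant (running count: 2)
  Position 6: 'u' -> vowel (running count: 3)
  Position 7: 'r' -> consonant (running count: 3)
  Position 8: 'z' -> consonant (running count: 3)
  Position 9: 'o' -> vowel (running count: 4)
  Position 10: 's' -> consonant (running count: 4)
  Position 11: 'b' -> consonant (running count: 4)
  Position 12: 'o' -> vowel (running count: 5)
Total vowels: 5

5


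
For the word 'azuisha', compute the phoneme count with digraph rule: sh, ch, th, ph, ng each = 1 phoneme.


Parsing 'azuisha' greedily, digraphs first:
  'a' -> vowel phoneme (phonemes so far: 1)
  'z' -> consonant phoneme (phonemes so far: 2)
  'u' -> vowel phoneme (phonemes so far: 3)
  'i' -> vowel phoneme (phonemes so far: 4)
  'sh' -> digraph (1 consonant phoneme) (phonemes so far: 5)
  'a' -> vowel phoneme (phonemes so far: 6)
Total phonemes: 6

6


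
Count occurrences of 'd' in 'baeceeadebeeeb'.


Scanning 'baeceeadebeeeb' for 'd':
  Position 7: 'd' -> MATCH (count: 1)
Total occurrences of 'd': 1

1


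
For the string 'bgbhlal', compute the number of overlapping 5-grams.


String 'bgbhlal' has length L = 7.
Number of overlapping n-grams = L - n + 1
Substituting: 7 - 5 + 1 = 3

3


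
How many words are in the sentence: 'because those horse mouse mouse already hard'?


Counting words by splitting on spaces:
  Word 1: 'because'
  Word 2: 'those'
  Word 3: 'horse'
  Word 4: 'mouse'
  Word 5: 'mouse'
  Word 6: 'already'
  Word 7: 'hard'
Total words: 7

7


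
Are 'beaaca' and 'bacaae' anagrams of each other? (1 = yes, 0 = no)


Sort characters of 'beaaca': 'aaabce'
Sort characters of 'bacaae': 'aaabce'
Sorted forms match -> they ARE anagrams
Result: 1

1


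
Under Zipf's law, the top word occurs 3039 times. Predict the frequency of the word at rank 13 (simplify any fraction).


Zipf's law: freq(rank) = f1 / rank
f1 = 3039, rank = 13
freq = 3039 / 13
GCD(3039, 13) = 1
Simplified: 3039/13

3039/13


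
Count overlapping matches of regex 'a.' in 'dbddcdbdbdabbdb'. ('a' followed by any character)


Pattern: a. means 'a' followed by any character.
Scanning 'dbddcdbdbdabbdb' position-by-position:
  Pos 0: window 'db' -> no
  Pos 1: window 'bd' -> no
  Pos 2: window 'dd' -> no
  Pos 3: window 'dc' -> no
  Pos 4: window 'cd' -> no
  Pos 5: window 'db' -> no
  Pos 6: window 'bd' -> no
  Pos 7: window 'db' -> no
  Pos 8: window 'bd' -> no
  Pos 9: window 'da' -> no
  Pos 10: window 'ab' -> MATCH
  Pos 11: window 'bb' -> no
  Pos 12: window 'bd' -> no
  Pos 13: window 'db' -> no
  Pos 14: window 'b' -> no
Total matches: 1

1


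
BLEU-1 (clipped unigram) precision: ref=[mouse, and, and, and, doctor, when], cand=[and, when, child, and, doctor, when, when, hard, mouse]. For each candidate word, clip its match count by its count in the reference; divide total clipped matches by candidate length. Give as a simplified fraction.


Reference word counts: {'and': 3, 'doctor': 1, 'mouse': 1, 'when': 1}
Checking each candidate word (with clipping):
  'and' -> in reference (ref count 3, used 1/3) -> match (matches: 1)
  'when' -> in reference (ref count 1, used 1/1) -> match (matches: 2)
  'child' -> not in reference -> no match (matches: 2)
  'and' -> in reference (ref count 3, used 2/3) -> match (matches: 3)
  'doctor' -> in reference (ref count 1, used 1/1) -> match (matches: 4)
  'when' -> ref count 1 already used up (1/1) -> clipped, no match (matches: 4)
  'when' -> ref count 1 already used up (1/1) -> clipped, no match (matches: 4)
  'hard' -> not in reference -> no match (matches: 4)
  'mouse' -> in reference (ref count 1, used 1/1) -> match (matches: 5)
Clipped matches: 5, Candidate length: 9
Precision = 5/9

5/9


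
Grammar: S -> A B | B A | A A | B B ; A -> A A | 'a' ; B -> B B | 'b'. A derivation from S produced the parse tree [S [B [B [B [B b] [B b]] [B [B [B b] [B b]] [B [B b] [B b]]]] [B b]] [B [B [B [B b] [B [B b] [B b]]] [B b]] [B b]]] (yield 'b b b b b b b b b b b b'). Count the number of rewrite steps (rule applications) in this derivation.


Every bracketed nonterminal node [X ...] in the tree is produced by exactly one rule application.
Reading the tree off as a leftmost derivation:
  Step 1: S  =>  B B   (applied S -> B B)
  Step 2: B B  =>  B B B   (applied B -> B B)
  Step 3: B B B  =>  B B B B   (applied B -> B B)
  Step 4: B B B B  =>  B B B B B   (applied B -> B B)
  Step 5: B B B B B  =>  b B B B B   (applied B -> b)
  Step 6: b B B B B  =>  b b B B B   (applied B -> b)
  Step 7: b b B B B  =>  b b B B B B   (applied B -> B B)
  Step 8: b b B B B B  =>  b b B B B B B   (applied B -> B B)
  Step 9: b b B B B B B  =>  b b b B B B B   (applied B -> b)
  Step 10: b b b B B B B  =>  b b b b B B B   (applied B -> b)
  Step 11: b b b b B B B  =>  b b b b B B B B   (applied B -> B B)
  Step 12: b b b b B B B B  =>  b b b b b B B B   (applied B -> b)
  Step 13: b b b b b B B B  =>  b b b b b b B B   (applied B -> b)
  Step 14: b b b b b b B B  =>  b b b b b b b B   (applied B -> b)
  Step 15: b b b b b b b B  =>  b b b b b b b B B   (applied B -> B B)
  Step 16: b b b b b b b B B  =>  b b b b b b b B B B   (applied B -> B B)
  Step 17: b b b b b b b B B B  =>  b b b b b b b B B B B   (applied B -> B B)
  Step 18: b b b b b b b B B B B  =>  b b b b b b b b B B B   (applied B -> b)
  Step 19: b b b b b b b b B B B  =>  b b b b b b b b B B B B   (applied B -> B B)
  Step 20: b b b b b b b b B B B B  =>  b b b b b b b b b B B B   (applied B -> b)
  Step 21: b b b b b b b b b B B B  =>  b b b b b b b b b b B B   (applied B -> b)
  Step 22: b b b b b b b b b b B B  =>  b b b b b b b b b b b B   (applied B -> b)
  Step 23: b b b b b b b b b b b B  =>  b b b b b b b b b b b b   (applied B -> b)
Final yield: b b b b b b b b b b b b
Total rewrite steps: 23

23


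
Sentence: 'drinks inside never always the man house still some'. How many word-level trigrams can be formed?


Word trigrams from [9] words:
  Trigram 1: (drinks inside never)
  Trigram 2: (inside never always)
  Trigram 3: (never always the)
  Trigram 4: (always the man)
  Trigram 5: (the man house)
  Trigram 6: (man house still)
  Trigram 7: (house still some)
Total word trigrams: 9 - 2 = 7

7


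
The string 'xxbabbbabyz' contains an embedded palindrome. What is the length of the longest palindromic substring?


Scanning 'xxbabbbabyz' for palindromic substrings.
Substring at positions 2-8: 'babbbab'.
Check: reverse('babbbab') = 'babbbab' -> palindrome confirmed.
Neighbouring characters ('x' / 'y') break symmetry, so it cannot extend further.
No longer palindromic substring exists; longest length = 7

7


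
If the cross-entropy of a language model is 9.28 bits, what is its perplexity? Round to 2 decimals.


Perplexity formula: PP = 2^H
H = 9.28
PP = 2^9.28
Decompose: 2^9.28 = 2^9 * 2^0.28
2^9 = 512, 2^0.28 ~ 1.2141949
PP ~ 512 * 1.2141949 = 621.6677888
Rounded to 2 decimals: 621.67

621.67


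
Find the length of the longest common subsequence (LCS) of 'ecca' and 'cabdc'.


DP table for LCS of 'ecca' and 'cabdc':
       c  a  b  d  c
    0  0  0  0  0  0
  e 0  0  0  0  0  0
  c 0  1  1  1  1  1
  c 0  1  1  1  1  2
  a 0  1  2  2  2  2
LCS: 'cc'
LCS length = 2

2


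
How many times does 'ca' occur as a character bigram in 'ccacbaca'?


Scanning 'ccacbaca' for bigram 'ca':
  Position 0: 'cc' -> no
  Position 1: 'ca' -> MATCH
  Position 2: 'ac' -> no
  Position 3: 'cb' -> no
  Position 4: 'ba' -> no
  Position 5: 'ac' -> no
  Position 6: 'ca' -> MATCH
Total matches: 2

2


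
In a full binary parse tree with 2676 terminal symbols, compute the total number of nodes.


Leaf nodes (terminals): 2676
Internal nodes = n - 1 = 2676 - 1 = 2675
Total = leaves + internal = 2676 + 2675 = 5351

5351


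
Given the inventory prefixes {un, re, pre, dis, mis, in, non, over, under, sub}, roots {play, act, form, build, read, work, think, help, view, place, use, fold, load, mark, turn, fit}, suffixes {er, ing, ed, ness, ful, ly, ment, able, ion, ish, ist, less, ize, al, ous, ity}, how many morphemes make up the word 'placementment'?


Segmenting 'placementment' against the inventory:
  'place' -> root (morpheme 1)
  'ment' -> suffix (morpheme 2)
  'ment' -> suffix (morpheme 3)
Total morphemes: 3

3


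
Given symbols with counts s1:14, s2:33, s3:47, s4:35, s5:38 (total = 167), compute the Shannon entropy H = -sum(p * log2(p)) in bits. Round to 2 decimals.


Computing entropy H = -sum(p_i * log2(p_i)):
  s1: p = 14/167 = 0.0838, -p*log2(p) = 0.2998
  s2: p = 33/167 = 0.1976, -p*log2(p) = 0.4623
  s3: p = 47/167 = 0.2814, -p*log2(p) = 0.5148
  s4: p = 35/167 = 0.2096, -p*log2(p) = 0.4725
  s5: p = 38/167 = 0.2275, -p*log2(p) = 0.4860
H = sum of terms = 2.2354
Rounded to 2 decimals: 2.24

2.24


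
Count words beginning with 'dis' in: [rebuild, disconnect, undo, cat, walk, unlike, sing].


Checking each word for prefix 'dis':
  'rebuild' -> no (count: 0)
  'disconnect' -> YES, starts with 'dis' (count: 1)
  'undo' -> no (count: 1)
  'cat' -> no (count: 1)
  'walk' -> no (count: 1)
  'unlike' -> no (count: 1)
  'sing' -> no (count: 1)
Total with prefix 'dis': 1

1


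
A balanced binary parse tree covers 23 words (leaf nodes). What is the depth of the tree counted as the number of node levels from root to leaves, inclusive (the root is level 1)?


In a balanced binary tree with n leaves the deepest leaf is ceil(log2(n)) edges below the root,
so counting node levels inclusive of root and leaves gives ceil(log2(n)) + 1 levels.
log2(23) = 4.5236
ceil(4.5236) = 5
levels = 5 + 1 = 6

6


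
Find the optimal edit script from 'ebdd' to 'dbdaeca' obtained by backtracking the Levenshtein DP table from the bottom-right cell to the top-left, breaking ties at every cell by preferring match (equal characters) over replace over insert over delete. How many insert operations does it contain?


Edit distance = 5. Backtracking from cell (4, 7) with preference match > replace > insert > delete,
then listing the resulting alignment 'ebdd' -> 'dbdaeca' left to right:
  Step 1: replace e->d
  Step 2: keep 'b'
  Step 3: keep 'd'
  Step 4: insert 'a' [insertion #1]
  Step 5: insert 'e' [insertion #2]
  Step 6: insert 'c' [insertion #3]
  Step 7: replace d->a
Total insertions: 3

3


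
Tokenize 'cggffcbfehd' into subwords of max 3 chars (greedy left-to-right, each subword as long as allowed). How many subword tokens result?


'cggffcbfehd' has 11 characters.
Chunking with max size 3:
  Chunk 1: 'cgg' (positions 0-2)
  Chunk 2: 'ffc' (positions 3-5)
  Chunk 3: 'bfe' (positions 6-8)
  Chunk 4: 'hd' (positions 9-10)
Total chunks: ceil(11 / 3) = 4

4


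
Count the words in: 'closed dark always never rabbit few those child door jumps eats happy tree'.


Counting words by splitting on spaces:
  Word 1: 'closed'
  Word 2: 'dark'
  Word 3: 'always'
  Word 4: 'never'
  Word 5: 'rabbit'
  Word 6: 'few'
  Word 7: 'those'
  Word 8: 'child'
  Word 9: 'door'
  Word 10: 'jumps'
  Word 11: 'eats'
  Word 12: 'happy'
  Word 13: 'tree'
Total words: 13

13


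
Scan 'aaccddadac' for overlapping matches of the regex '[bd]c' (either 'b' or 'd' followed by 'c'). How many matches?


Pattern: [bd]c means either 'b' or 'd' followed by 'c'.
Scanning 'aaccddadac' position-by-position:
  Pos 0: window 'aa' -> no
  Pos 1: window 'ac' -> no
  Pos 2: window 'cc' -> no
  Pos 3: window 'cd' -> no
  Pos 4: window 'dd' -> no
  Pos 5: window 'da' -> no
  Pos 6: window 'ad' -> no
  Pos 7: window 'da' -> no
  Pos 8: window 'ac' -> no
  Pos 9: window 'c' -> no
Total matches: 0

0


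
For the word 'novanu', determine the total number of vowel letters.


Scanning each character of 'novanu':
  Position 1: 'n' -> consonant (running count: 0)
  Position 2: 'o' -> vowel (running count: 1)
  Position 3: 'v' -> consonant (running count: 1)
  Position 4: 'a' -> vowel (running count: 2)
  Position 5: 'n' -> consonant (running count: 2)
  Position 6: 'u' -> vowel (running count: 3)
Total vowels: 3

3


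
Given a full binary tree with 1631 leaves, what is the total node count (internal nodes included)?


Leaf nodes (terminals): 1631
Internal nodes = n - 1 = 1631 - 1 = 1630
Total = leaves + internal = 1631 + 1630 = 3261

3261


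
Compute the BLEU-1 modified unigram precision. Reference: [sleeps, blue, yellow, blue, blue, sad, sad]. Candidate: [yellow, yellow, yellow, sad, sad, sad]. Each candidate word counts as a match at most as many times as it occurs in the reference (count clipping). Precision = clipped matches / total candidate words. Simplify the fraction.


Reference word counts: {'blue': 3, 'sad': 2, 'sleeps': 1, 'yellow': 1}
Checking each candidate word (with clipping):
  'yellow' -> in reference (ref count 1, used 1/1) -> match (matches: 1)
  'yellow' -> ref count 1 already used up (1/1) -> clipped, no match (matches: 1)
  'yellow' -> ref count 1 already used up (1/1) -> clipped, no match (matches: 1)
  'sad' -> in reference (ref count 2, used 1/2) -> match (matches: 2)
  'sad' -> in reference (ref count 2, used 2/2) -> match (matches: 3)
  'sad' -> ref count 2 already used up (2/2) -> clipped, no match (matches: 3)
Clipped matches: 3, Candidate length: 6
Precision = 3/6 = 1/2

1/2


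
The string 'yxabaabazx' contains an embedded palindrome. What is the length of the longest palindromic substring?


Scanning 'yxabaabazx' for palindromic substrings.
Substring at positions 2-7: 'abaaba'.
Check: reverse('abaaba') = 'abaaba' -> palindrome confirmed.
Neighbouring characters ('x' / 'z') break symmetry, so it cannot extend further.
No longer palindromic substring exists; longest length = 6

6


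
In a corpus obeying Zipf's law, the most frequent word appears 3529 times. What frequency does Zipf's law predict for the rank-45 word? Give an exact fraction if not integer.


Zipf's law: freq(rank) = f1 / rank
f1 = 3529, rank = 45
freq = 3529 / 45
GCD(3529, 45) = 1
Simplified: 3529/45

3529/45


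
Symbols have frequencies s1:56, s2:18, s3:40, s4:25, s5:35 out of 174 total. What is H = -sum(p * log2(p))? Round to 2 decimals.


Computing entropy H = -sum(p_i * log2(p_i)):
  s1: p = 56/174 = 0.3218, -p*log2(p) = 0.5264
  s2: p = 18/174 = 0.1034, -p*log2(p) = 0.3386
  s3: p = 40/174 = 0.2299, -p*log2(p) = 0.4876
  s4: p = 25/174 = 0.1437, -p*log2(p) = 0.4022
  s5: p = 35/174 = 0.2011, -p*log2(p) = 0.4654
H = sum of terms = 2.2202
Rounded to 2 decimals: 2.22

2.22


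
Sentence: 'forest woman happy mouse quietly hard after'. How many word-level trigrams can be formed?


Word trigrams from [7] words:
  Trigram 1: (forest woman happy)
  Trigram 2: (woman happy mouse)
  Trigram 3: (happy mouse quietly)
  Trigram 4: (mouse quietly hard)
  Trigram 5: (quietly hard after)
Total word trigrams: 7 - 2 = 5

5


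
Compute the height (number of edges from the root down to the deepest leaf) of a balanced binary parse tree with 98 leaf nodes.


In a balanced binary tree with n leaves the deepest leaf is ceil(log2(n)) edges below the root.
log2(98) = 6.6147
ceil(6.6147) = 7
height (edges) = 7

7


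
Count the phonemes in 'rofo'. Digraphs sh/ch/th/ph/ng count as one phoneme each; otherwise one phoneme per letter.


Parsing 'rofo' greedily, digraphs first:
  'r' -> consonant phoneme (phonemes so far: 1)
  'o' -> vowel phoneme (phonemes so far: 2)
  'f' -> consonant phoneme (phonemes so far: 3)
  'o' -> vowel phoneme (phonemes so far: 4)
Total phonemes: 4

4


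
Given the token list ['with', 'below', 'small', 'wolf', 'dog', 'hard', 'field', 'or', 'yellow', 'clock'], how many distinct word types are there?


Listing all tokens and tracking unique types:
  Token 1: 'with' -> NEW (unique so far: 1)
  Token 2: 'below' -> NEW (unique so far: 2)
  Token 3: 'small' -> NEW (unique so far: 3)
  Token 4: 'wolf' -> NEW (unique so far: 4)
  Token 5: 'dog' -> NEW (unique so far: 5)
  Token 6: 'hard' -> NEW (unique so far: 6)
  Token 7: 'field' -> NEW (unique so far: 7)
  Token 8: 'or' -> NEW (unique so far: 8)
  Token 9: 'yellow' -> NEW (unique so far: 9)
  Token 10: 'clock' -> NEW (unique so far: 10)
Unique types: ('below', 'clock', 'dog', 'field', 'hard', 'or', 'small', 'with', 'wolf', 'yellow')
Vocabulary size: 10

10


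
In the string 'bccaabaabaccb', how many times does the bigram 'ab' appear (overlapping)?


Scanning 'bccaabaabaccb' for bigram 'ab':
  Position 0: 'bc' -> no
  Position 1: 'cc' -> no
  Position 2: 'ca' -> no
  Position 3: 'aa' -> no
  Position 4: 'ab' -> MATCH
  Position 5: 'ba' -> no
  Position 6: 'aa' -> no
  Position 7: 'ab' -> MATCH
  Position 8: 'ba' -> no
  Position 9: 'ac' -> no
  Position 10: 'cc' -> no
  Position 11: 'cb' -> no
Total matches: 2

2


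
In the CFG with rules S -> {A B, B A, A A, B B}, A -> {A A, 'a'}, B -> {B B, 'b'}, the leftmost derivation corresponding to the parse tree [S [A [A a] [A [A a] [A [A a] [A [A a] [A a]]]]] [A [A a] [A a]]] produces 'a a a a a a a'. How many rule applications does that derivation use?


Every bracketed nonterminal node [X ...] in the tree is produced by exactly one rule application.
Reading the tree off as a leftmost derivation:
  Step 1: S  =>  A A   (applied S -> A A)
  Step 2: A A  =>  A A A   (applied A -> A A)
  Step 3: A A A  =>  a A A   (applied A -> a)
  Step 4: a A A  =>  a A A A   (applied A -> A A)
  Step 5: a A A A  =>  a a A A   (applied A -> a)
  Step 6: a a A A  =>  a a A A A   (applied A -> A A)
  Step 7: a a A A A  =>  a a a A A   (applied A -> a)
  Step 8: a a a A A  =>  a a a A A A   (applied A -> A A)
  Step 9: a a a A A A  =>  a a a a A A   (applied A -> a)
  Step 10: a a a a A A  =>  a a a a a A   (applied A -> a)
  Step 11: a a a a a A  =>  a a a a a A A   (applied A -> A A)
  Step 12: a a a a a A A  =>  a a a a a a A   (applied A -> a)
  Step 13: a a a a a a A  =>  a a a a a a a   (applied A -> a)
Final yield: a a a a a a a
Total rewrite steps: 13

13


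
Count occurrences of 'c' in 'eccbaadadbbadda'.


Scanning 'eccbaadadbbadda' for 'c':
  Position 1: 'c' -> MATCH (count: 1)
  Position 2: 'c' -> MATCH (count: 2)
Total occurrences of 'c': 2

2


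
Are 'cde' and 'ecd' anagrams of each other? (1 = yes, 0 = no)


Sort characters of 'cde': 'cde'
Sort characters of 'ecd': 'cde'
Sorted forms match -> they ARE anagrams
Result: 1

1


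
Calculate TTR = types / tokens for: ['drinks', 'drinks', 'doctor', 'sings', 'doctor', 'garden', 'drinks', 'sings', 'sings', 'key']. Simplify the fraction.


Tokens: 10
Unique types: ('doctor', 'drinks', 'garden', 'key', 'sings') = 5
TTR = 5/10
Simplify: divide both by 5 -> 1/2
TTR = 1/2

1/2
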